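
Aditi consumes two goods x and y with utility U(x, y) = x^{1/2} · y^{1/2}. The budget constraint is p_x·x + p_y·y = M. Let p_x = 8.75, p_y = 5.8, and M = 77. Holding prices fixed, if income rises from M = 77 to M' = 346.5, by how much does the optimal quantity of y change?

At p_x=8.75, p_y=5.8, M=77: y* = 0.5·77/5.8 = 6.6379.
At M' = 346.5: y* = 29.8707. Change: 29.8707 − 6.6379 = 23.2328.

Δy* = 23.2328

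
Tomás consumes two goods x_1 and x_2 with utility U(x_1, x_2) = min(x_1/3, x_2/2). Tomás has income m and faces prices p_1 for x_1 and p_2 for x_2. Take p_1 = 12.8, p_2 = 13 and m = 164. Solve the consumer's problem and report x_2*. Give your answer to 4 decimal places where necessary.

Here 3·12.8 + 2·13 = 64.4, giving x_2* = 5.0932.

x_2* = 5.0932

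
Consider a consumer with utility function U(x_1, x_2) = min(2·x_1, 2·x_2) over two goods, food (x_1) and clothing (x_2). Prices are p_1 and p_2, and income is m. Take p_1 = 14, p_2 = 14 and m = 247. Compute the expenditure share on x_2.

Here 2·14 + 2·14 = 56, giving x_1* = 8.8214 and x_2* = 8.8214.
Expenditure on x_2: 14·8.8214 = 123.5; share = 0.5.

share on x_2 = 0.5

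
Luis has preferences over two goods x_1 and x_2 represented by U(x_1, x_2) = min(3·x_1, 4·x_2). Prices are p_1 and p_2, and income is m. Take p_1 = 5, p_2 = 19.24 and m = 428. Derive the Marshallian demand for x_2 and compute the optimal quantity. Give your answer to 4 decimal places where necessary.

x_2* = 16.5208

Here 4·5 + 3·19.24 = 77.72, giving x_2* = 16.5208.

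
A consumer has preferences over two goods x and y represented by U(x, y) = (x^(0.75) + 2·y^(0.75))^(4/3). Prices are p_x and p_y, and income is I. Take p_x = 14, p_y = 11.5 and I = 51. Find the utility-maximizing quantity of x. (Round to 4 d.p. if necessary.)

From the CES first-order condition, (1/2)·(y/x)^(0.25) = p_x/p_y.
Solve for the ratio: y/x = [2·p_x/p_y]^(4).
Substitute y = (y/x)·x into the budget: x* = I/(p_x + p_y·(y/x)).
Numerically y/x = 35.143156, so x* = 51/(14 + 11.5·35.143156) = 0.122.

x* = 0.122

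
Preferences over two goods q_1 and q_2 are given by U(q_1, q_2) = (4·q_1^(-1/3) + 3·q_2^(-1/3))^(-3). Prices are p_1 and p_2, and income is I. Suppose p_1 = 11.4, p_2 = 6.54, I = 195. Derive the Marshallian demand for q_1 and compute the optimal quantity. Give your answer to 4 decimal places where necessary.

MRS = MU_q_1/MU_q_2 = (4/3)·(q_2/q_1)^(4/3). Set equal to p_1/p_2.
Hence q_2/q_1 = ((3/4)·p_1/p_2)^(1/(4/3)), i.e. raised to the 0.75 power.
With the ratio pinned down, the budget gives q_1* = I/(p_1 + p_2·(q_2/q_1)) and q_2* = (q_2/q_1)·q_1*.
Numerically q_2/q_1 = 1.222619, so q_1* = 195/(11.4 + 6.54·1.222619) = 10.0537.

q_1* = 10.0537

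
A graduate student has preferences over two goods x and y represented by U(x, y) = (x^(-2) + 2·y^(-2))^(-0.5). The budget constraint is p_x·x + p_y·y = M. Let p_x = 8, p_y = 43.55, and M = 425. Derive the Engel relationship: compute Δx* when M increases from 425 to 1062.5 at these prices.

Substitute y = (y/x)·x into the budget: x* = M/(p_x + p_y·(y/x)).
Numerically y/x = 0.716216, so x* = 425/(8 + 43.55·0.716216) = 10.8443.
At M' = 1062.5: x* = 27.1107. Change: 27.1107 − 10.8443 = 16.2664.

Δx* = 16.2664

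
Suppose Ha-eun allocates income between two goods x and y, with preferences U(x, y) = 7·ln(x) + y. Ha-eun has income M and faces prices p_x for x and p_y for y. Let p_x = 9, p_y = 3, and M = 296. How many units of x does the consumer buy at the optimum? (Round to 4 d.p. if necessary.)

x* = 2.3333

Set MRS = p_x/p_y: (7/x)/1 = p_x/p_y.
So x*(p_x,p_y) = 7·p_y/p_x, independent of income; and y* = (M − 7·p_y)/p_y.
At the given prices: x* = 7·3/9 = 2.3333.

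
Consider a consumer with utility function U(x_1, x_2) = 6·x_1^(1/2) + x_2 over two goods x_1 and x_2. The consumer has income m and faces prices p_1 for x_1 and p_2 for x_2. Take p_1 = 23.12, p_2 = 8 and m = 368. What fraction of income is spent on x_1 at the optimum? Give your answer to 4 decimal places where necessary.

share on x_1 = 0.0677

Utility is quasi-linear in x_2; the FOC for x_1 is 3/√x_1 = p_1/p_2.
Solve: √x_1 = 3·p_2/p_1, so x_1*(p_1,p_2) = (3·p_2/p_1)², and x_2* = (m − p_1·x_1*)/p_2.
Plugging in: x_1* = (3·8/23.12)² = 1.0776, x_2* = 42.8858.
Expenditure on x_1: 23.12·1.0776 = 24.9135; share = 0.0677.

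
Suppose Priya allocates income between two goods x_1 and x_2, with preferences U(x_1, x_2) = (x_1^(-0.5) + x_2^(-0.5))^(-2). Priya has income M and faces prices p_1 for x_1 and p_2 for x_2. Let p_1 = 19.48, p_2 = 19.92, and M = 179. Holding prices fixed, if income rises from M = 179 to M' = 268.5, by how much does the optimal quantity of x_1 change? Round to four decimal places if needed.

Δx_1* = 2.2887

MRS = MU_x_1/MU_x_2 = (x_2/x_1)^(1.5). Set equal to p_1/p_2.
Hence x_2/x_1 = (p_1/p_2)^(1/(1.5)), i.e. raised to the 2/3 power.
With the ratio pinned down, the budget gives x_1* = M/(p_1 + p_2·(x_2/x_1)) and x_2* = (x_2/x_1)·x_1*.
Numerically x_2/x_1 = 0.98522, so x_1* = 179/(19.48 + 19.92·0.98522) = 4.5774.
At M' = 268.5: x_1* = 6.866. Change: 6.866 − 4.5774 = 2.2887.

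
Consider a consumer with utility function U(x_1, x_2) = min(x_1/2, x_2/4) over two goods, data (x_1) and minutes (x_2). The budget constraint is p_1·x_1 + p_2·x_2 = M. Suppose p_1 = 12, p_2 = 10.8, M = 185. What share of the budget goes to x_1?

Demand: x_1*(p_1,p_2,M) = 2·M/(2·p_1 + 4·p_2), x_2* = 4·M/(2·p_1 + 4·p_2).
Here 2·12 + 4·10.8 = 67.2, giving x_1* = 5.506 and x_2* = 11.0119.
Expenditure on x_1: 12·5.506 = 66.0714; share = 0.3571.

share on x_1 = 0.3571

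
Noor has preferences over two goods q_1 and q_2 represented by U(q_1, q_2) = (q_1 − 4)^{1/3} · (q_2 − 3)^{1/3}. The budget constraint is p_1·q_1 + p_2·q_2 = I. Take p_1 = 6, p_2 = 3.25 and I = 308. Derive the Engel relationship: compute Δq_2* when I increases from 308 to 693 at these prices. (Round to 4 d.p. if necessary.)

After buying the subsistence bundle (4, 3), a share 0.5 of the remaining income goes to q_1: q_1* = 4 + 0.5·(I − 4p_1 − 3p_2)/p_1.
Discretionary income = 308 − 4·6 − 3·3.25 = 274.25; q_2* = 3 + 0.5·274.25/3.25 = 45.1923.
At I' = 693: q_2* = 104.4231. Change: 104.4231 − 45.1923 = 59.2308.

Δq_2* = 59.2308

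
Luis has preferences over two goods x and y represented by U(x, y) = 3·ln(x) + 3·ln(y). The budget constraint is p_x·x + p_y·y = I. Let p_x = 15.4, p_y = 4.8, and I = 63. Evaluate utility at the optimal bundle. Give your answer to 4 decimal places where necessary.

Tangency: MRS = y/x = p_x/p_y.
Rearranging, p_y·y = p_x·x. Substituting into the budget gives p_x·x·(1 + 1) = I.
Demand: x*(p_x,p_y,I) = 0.5·I/p_x and y* = 0.5·I/p_y.
At p_x=15.4, p_y=4.8, I=63: x* = 0.5·63/15.4 = 2.0455, y* = 6.5625.
Utility at the optimum: U(2.0455, 6.5625) = 7.791.

V = 7.791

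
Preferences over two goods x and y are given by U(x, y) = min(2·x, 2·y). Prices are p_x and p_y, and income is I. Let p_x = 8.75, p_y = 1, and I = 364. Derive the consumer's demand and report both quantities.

x* = 37.3333, y* = 37.3333

Leontief preferences: the optimum is at the kink where x/2 = y/2, i.e. y = x.
Budget: p_x·x + p_y·x = I, so (2·p_x + 2·p_y)·x = 2·I.
Demand: x*(p_x,p_y,I) = 2·I/(2·p_x + 2·p_y), y* = 2·I/(2·p_x + 2·p_y).
Here 2·8.75 + 2·1 = 19.5, giving x* = 37.3333 and y* = 37.3333.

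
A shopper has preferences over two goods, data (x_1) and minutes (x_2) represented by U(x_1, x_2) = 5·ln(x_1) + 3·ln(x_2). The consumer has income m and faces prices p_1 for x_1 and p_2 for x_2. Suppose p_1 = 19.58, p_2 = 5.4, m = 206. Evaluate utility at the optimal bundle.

V = 17.3988

Tangency: MRS = (5/3)·x_2/x_1 = p_1/p_2.
So 5·p_2·x_2 = 3·p_1·x_1; combined with the budget, a share 0.625 of income goes to x_1.
Demand: x_1*(p_1,p_2,m) = 0.625·m/p_1 and x_2* = 0.375·m/p_2.
At p_1=19.58, p_2=5.4, m=206: x_1* = 0.625·206/19.58 = 6.5756, x_2* = 14.3056.
Utility at the optimum: U(6.5756, 14.3056) = 17.3988.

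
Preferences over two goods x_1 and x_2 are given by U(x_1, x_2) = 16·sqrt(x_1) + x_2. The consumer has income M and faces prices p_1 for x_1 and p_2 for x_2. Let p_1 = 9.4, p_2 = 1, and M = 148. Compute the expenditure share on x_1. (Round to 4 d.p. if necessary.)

MU_x_1 = 8/√x_1, MU_x_2 = 1. Tangency: 8/√x_1 = p_1/p_2.
Solve: √x_1 = 8·p_2/p_1, so x_1*(p_1,p_2) = (8·p_2/p_1)², and x_2* = (M − p_1·x_1*)/p_2.
Plugging in: x_1* = (8·1/9.4)² = 0.7243, x_2* = 141.1915.
Expenditure on x_1: 9.4·0.7243 = 6.8085; share = 0.046.

share on x_1 = 0.046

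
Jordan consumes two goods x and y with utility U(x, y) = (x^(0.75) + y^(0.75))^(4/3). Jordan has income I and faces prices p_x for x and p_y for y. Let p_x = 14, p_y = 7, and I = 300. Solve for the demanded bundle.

MU_x ∝ x^(-0.25), MU_y ∝ y^(-0.25), so MRS = (y/x)^(0.25) = p_x/p_y.
Solve for the ratio: y/x = [p_x/p_y]^(4).
Substitute y = (y/x)·x into the budget: x* = I/(p_x + p_y·(y/x)).
Numerically y/x = 16, so x* = 300/(14 + 7·16) = 2.381 and y* = 16·2.381 = 38.0952.

x* = 2.381, y* = 38.0952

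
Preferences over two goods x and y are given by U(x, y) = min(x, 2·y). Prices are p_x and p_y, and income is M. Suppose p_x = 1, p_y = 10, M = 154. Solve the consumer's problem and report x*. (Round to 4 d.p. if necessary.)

x* = 25.6667

Leontief preferences: the optimum is at the kink where x/2 = y/1, i.e. y = (1/2)·x.
Budget: p_x·x + p_y·(1/2)·x = M, so (2·p_x + p_y)·x = 2·M.
Demand: x*(p_x,p_y,M) = 2·M/(2·p_x + p_y), y* = M/(2·p_x + p_y).
Here 2·1 + 10 = 12, giving x* = 25.6667.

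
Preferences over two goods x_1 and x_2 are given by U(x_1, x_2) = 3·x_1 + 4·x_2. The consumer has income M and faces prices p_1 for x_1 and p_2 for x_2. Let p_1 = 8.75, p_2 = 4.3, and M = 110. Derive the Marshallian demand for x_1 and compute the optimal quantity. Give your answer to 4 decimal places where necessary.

Numerically: x_1* = 0, x_2* = 25.5814.

x_1* = 0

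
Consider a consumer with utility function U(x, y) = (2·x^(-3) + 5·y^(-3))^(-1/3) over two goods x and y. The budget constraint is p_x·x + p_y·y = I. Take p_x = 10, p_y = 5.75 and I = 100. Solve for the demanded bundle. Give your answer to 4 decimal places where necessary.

MRS = MU_x/MU_y = (2/5)·(y/x)^(4). Set equal to p_x/p_y.
Solve for the ratio: y/x = [(5/2)·p_x/p_y]^(0.25).
Substitute y = (y/x)·x into the budget: x* = I/(p_x + p_y·(y/x)).
Numerically y/x = 1.444003, so x* = 100/(10 + 5.75·1.444003) = 5.4636 and y* = 1.444003·5.4636 = 7.8894.

x* = 5.4636, y* = 7.8894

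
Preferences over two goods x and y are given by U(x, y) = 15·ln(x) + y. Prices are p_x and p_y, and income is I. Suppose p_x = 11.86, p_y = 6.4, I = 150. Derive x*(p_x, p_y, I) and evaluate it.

MU_x = 15/x, MU_y = 1. Tangency: 15/x = p_x/p_y.
So x*(p_x,p_y) = 15·p_y/p_x, independent of income; and y* = (I − 15·p_y)/p_y.
At the given prices: x* = 15·6.4/11.86 = 8.0944.

x* = 8.0944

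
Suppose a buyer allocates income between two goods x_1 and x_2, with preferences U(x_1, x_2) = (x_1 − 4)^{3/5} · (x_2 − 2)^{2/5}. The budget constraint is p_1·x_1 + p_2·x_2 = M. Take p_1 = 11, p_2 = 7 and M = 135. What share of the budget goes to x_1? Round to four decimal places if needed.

share on x_1 = 0.6681

MRS = (3/2)·(x_2−2)/(x_1−4). Tangency with p_1/p_2 gives x_2−2 = (2/3)·(p_1/p_2)·(x_1−4).
After buying the subsistence bundle (4, 2), a share 0.6 of the remaining income goes to x_1: x_1* = 4 + 0.6·(M − 4p_1 − 2p_2)/p_1.
Discretionary income = 135 − 4·11 − 2·7 = 77; x_1* = 4 + 0.6·77/11 = 8.2; x_2* = 2 + 0.4·77/7 = 6.4.
Expenditure on x_1: 11·8.2 = 90.2; share = 0.6681.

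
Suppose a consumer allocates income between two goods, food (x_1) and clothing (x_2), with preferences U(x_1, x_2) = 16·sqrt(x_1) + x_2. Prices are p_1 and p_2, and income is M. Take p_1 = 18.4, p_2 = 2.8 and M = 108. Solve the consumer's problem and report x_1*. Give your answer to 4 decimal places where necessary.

Thus x_1* = (8·p_2/p_1)² — independent of M — with the rest of income spent on x_2.
Plugging in: x_1* = (8·2.8/18.4)² = 1.482.

x_1* = 1.482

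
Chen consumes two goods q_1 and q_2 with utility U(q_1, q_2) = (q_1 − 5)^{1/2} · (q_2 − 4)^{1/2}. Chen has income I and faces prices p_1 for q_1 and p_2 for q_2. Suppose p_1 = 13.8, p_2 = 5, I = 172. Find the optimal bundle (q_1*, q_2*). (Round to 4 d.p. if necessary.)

After buying the subsistence bundle (5, 4), a share 0.5 of the remaining income goes to q_1: q_1* = 5 + 0.5·(I − 5p_1 − 4p_2)/p_1.
Discretionary income = 172 − 5·13.8 − 4·5 = 83; q_1* = 5 + 0.5·83/13.8 = 8.0072; q_2* = 4 + 0.5·83/5 = 12.3.

q_1* = 8.0072, q_2* = 12.3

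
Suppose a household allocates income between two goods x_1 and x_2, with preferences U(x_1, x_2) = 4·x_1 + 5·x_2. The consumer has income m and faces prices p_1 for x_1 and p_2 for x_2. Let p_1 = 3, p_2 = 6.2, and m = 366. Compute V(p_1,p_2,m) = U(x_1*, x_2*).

V = 488

Linear utility — the consumer picks whichever good has higher MU/price: 4/3 = 1.3333 vs 5/6.2 = 0.8065.
x_1 gives more utility per dollar, so spend all income on x_1: x_1* = m/p_1, x_2* = 0.
Numerically: x_1* = 122, x_2* = 0.
Utility at the optimum: U(122, 0) = 488.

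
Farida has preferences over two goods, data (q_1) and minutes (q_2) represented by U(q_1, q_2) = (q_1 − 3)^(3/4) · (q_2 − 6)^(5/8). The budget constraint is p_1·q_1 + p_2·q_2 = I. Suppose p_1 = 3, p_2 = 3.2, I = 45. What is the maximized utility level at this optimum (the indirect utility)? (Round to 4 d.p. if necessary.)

MRS = (6/5)·(q_2−6)/(q_1−3). Tangency with p_1/p_2 gives q_2−6 = (5/6)·(p_1/p_2)·(q_1−3).
Substituting into the budget: q_1* = 3 + 6/11·(I − 3·p_1 − 6·p_2)/p_1, and q_2* = 6 + 5/11·(…)/p_2.
Discretionary income = 45 − 3·3 − 6·3.2 = 16.8; q_1* = 3 + 6/11·16.8/3 = 6.0545; q_2* = 6 + 5/11·16.8/3.2 = 8.3864.
Utility at the optimum: U(6.0545, 8.3864) = 3.9792.

V = 3.9792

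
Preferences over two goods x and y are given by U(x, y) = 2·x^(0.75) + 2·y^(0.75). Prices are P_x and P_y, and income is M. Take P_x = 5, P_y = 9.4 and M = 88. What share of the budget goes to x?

MU_x ∝ 2·x^(-0.25), MU_y ∝ 2·y^(-0.25), so MRS = (y/x)^(0.25) = P_x/P_y.
Solve for the ratio: y/x = [P_x/P_y]^(4).
Substitute y = (y/x)·x into the budget: x* = M/(P_x + P_y·(y/x)).
Numerically y/x = 0.080051, so x* = 88/(5 + 9.4·0.080051) = 15.2977 and y* = 0.080051·15.2977 = 1.2246.
Expenditure on x: 5·15.2977 = 76.4887; share = 0.8692.

share on x = 0.8692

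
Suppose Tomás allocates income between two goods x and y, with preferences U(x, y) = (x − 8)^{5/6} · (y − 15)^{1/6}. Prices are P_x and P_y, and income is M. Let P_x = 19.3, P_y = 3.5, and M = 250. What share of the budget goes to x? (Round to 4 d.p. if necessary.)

Let x' = x−8, y' = y−15. MRS = 5·y'/x' = P_x/P_y.
After buying the subsistence bundle (8, 15), a share 5/6 of the remaining income goes to x: x* = 8 + 5/6·(M − 8P_x − 15P_y)/P_x.
Discretionary income = 250 − 8·19.3 − 15·3.5 = 43.1; x* = 8 + 5/6·43.1/19.3 = 9.861; y* = 15 + 1/6·43.1/3.5 = 17.0524.
Expenditure on x: 19.3·9.861 = 190.3167; share = 0.7613.

share on x = 0.7613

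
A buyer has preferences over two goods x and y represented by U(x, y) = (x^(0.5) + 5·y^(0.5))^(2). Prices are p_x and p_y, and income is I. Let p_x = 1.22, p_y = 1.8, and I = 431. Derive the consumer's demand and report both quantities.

MRS = MU_x/MU_y = (1/5)·(y/x)^(0.5). Set equal to p_x/p_y.
Solve for the ratio: y/x = [5·p_x/p_y]^(2).
Substitute y = (y/x)·x into the budget: x* = I/(p_x + p_y·(y/x)).
Numerically y/x = 11.484568, so x* = 431/(1.22 + 1.8·11.484568) = 19.6874 and y* = 11.484568·19.6874 = 226.1008.

x* = 19.6874, y* = 226.1008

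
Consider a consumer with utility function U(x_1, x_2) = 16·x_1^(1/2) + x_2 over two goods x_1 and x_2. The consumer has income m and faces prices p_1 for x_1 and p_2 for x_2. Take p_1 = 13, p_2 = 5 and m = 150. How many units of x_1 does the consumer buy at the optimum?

Thus x_1* = (8·p_2/p_1)² — independent of m — with the rest of income spent on x_2.
Plugging in: x_1* = (8·5/13)² = 9.4675.

x_1* = 9.4675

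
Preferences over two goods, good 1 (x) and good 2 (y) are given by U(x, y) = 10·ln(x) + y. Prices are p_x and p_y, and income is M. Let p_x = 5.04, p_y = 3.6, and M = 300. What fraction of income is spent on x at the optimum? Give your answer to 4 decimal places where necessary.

share on x = 0.12

Set MRS = p_x/p_y: (10/x)/1 = p_x/p_y.
So x*(p_x,p_y) = 10·p_y/p_x, independent of income; and y* = (M − 10·p_y)/p_y.
At the given prices: x* = 10·3.6/5.04 = 7.1429, and y* = 73.3333.
Expenditure on x: 5.04·7.1429 = 36; share = 0.12.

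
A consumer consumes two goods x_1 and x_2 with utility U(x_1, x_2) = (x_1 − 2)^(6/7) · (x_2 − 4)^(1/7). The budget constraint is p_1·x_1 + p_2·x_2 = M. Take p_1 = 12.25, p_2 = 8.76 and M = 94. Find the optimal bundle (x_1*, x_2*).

x_1* = 4.4112, x_2* = 4.562

Let x_1' = x_1−2, x_2' = x_2−4. MRS = 6·x_2'/x_1' = p_1/p_2.
Substituting into the budget: x_1* = 2 + 6/7·(M − 2·p_1 − 4·p_2)/p_1, and x_2* = 4 + 1/7·(…)/p_2.
Discretionary income = 94 − 2·12.25 − 4·8.76 = 34.46; x_1* = 2 + 6/7·34.46/12.25 = 4.4112; x_2* = 4 + 1/7·34.46/8.76 = 4.562.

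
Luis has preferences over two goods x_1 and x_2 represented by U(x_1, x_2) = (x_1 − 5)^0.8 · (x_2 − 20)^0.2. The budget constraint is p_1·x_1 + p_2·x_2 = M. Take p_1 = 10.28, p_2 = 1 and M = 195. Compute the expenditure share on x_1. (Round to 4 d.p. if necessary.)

share on x_1 = 0.7707

This is Cobb-Douglas in (x_1−5, x_2−20): tangency gives 0.8·p_2·(x_2−20) = 0.2·p_1·(x_1−5).
After buying the subsistence bundle (5, 20), a share 0.8 of the remaining income goes to x_1: x_1* = 5 + 0.8·(M − 5p_1 − 20p_2)/p_1.
Discretionary income = 195 − 5·10.28 − 20·1 = 123.6; x_1* = 5 + 0.8·123.6/10.28 = 14.6187; x_2* = 20 + 0.2·123.6/1 = 44.72.
Expenditure on x_1: 10.28·14.6187 = 150.28; share = 0.7707.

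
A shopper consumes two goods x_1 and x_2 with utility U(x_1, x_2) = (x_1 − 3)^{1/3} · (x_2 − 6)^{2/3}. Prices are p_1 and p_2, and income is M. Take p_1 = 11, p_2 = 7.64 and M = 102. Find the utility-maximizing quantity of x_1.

x_1* = 3.7018

Let x_1' = x_1−3, x_2' = x_2−6. MRS = (1/2)·x_2'/x_1' = p_1/p_2.
After buying the subsistence bundle (3, 6), a share 1/3 of the remaining income goes to x_1: x_1* = 3 + 1/3·(M − 3p_1 − 6p_2)/p_1.
Discretionary income = 102 − 3·11 − 6·7.64 = 23.16; x_1* = 3 + 1/3·23.16/11 = 3.7018.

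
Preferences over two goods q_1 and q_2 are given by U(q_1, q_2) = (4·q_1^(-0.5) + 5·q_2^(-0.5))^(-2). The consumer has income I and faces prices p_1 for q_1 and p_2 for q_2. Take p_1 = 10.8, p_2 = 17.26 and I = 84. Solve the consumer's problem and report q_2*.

MU_q_1 ∝ 4·q_1^(-1.5), MU_q_2 ∝ 5·q_2^(-1.5), so MRS = (4/5)·(q_2/q_1)^(1.5) = p_1/p_2.
Solve for the ratio: q_2/q_1 = [(5/4)·p_1/p_2]^(2/3).
With the ratio pinned down, the budget gives q_1* = I/(p_1 + p_2·(q_2/q_1)) and q_2* = (q_2/q_1)·q_1*.
Numerically q_2/q_1 = 0.848911, so q_1* = 84/(10.8 + 17.26·0.848911) = 3.3003 and q_2* = 0.848911·3.3003 = 2.8017.

q_2* = 2.8017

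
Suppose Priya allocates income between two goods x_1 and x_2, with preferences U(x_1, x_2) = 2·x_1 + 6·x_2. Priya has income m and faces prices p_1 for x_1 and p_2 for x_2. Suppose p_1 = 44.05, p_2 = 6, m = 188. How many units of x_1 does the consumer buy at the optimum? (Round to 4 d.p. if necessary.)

x_1* = 0

Perfect substitutes: compare marginal utility per dollar. 2/p_1 vs 6/p_2 → 0.0454 vs 1.
x_2 gives more utility per dollar, so spend all income on x_2: x_2* = m/p_2, x_1* = 0.
Numerically: x_1* = 0, x_2* = 31.3333.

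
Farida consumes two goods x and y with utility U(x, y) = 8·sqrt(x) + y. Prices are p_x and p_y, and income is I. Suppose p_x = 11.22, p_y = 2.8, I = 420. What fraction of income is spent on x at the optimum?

share on x = 0.0266

Thus x* = (4·p_y/p_x)² — independent of I — with the rest of income spent on y.
Plugging in: x* = (4·2.8/11.22)² = 0.9964, y* = 146.0071.
Expenditure on x: 11.22·0.9964 = 11.18; share = 0.0266.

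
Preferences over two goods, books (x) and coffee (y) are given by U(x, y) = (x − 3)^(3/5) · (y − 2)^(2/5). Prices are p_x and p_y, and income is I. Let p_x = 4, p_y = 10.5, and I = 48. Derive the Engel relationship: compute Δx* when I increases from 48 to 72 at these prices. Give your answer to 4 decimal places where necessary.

This is Cobb-Douglas in (x−3, y−2): tangency gives 0.6·p_y·(y−2) = 0.4·p_x·(x−3).
After buying the subsistence bundle (3, 2), a share 0.6 of the remaining income goes to x: x* = 3 + 0.6·(I − 3p_x − 2p_y)/p_x.
Discretionary income = 48 − 3·4 − 2·10.5 = 15; x* = 3 + 0.6·15/4 = 5.25.
At I' = 72: x* = 8.85. Change: 8.85 − 5.25 = 3.6.

Δx* = 3.6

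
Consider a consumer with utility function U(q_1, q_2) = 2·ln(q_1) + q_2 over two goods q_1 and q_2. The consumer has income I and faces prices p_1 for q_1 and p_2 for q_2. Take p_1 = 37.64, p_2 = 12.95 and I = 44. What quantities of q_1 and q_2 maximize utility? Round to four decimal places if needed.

Set MRS = p_1/p_2: (2/q_1)/1 = p_1/p_2.
So q_1*(p_1,p_2) = 2·p_2/p_1, independent of income; and q_2* = (I − 2·p_2)/p_2.
At the given prices: q_1* = 2·12.95/37.64 = 0.6881, and q_2* = 1.3977.

q_1* = 0.6881, q_2* = 1.3977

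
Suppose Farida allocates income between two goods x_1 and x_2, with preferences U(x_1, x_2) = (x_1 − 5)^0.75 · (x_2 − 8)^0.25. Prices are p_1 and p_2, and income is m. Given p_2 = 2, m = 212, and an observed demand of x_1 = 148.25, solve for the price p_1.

Let x_1' = x_1−5, x_2' = x_2−8. MRS = 3·x_2'/x_1' = p_1/p_2.
After buying the subsistence bundle (5, 8), a share 0.75 of the remaining income goes to x_1: x_1* = 5 + 0.75·(m − 5p_1 − 8p_2)/p_1.
Set x_1* = 148.25 in the demand function and solve for p_1: p_1 = 1.

p_1 = 1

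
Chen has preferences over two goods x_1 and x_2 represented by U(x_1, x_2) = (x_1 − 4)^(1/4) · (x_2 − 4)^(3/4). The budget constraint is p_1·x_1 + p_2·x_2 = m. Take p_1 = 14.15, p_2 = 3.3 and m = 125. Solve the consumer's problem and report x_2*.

This is Cobb-Douglas in (x_1−4, x_2−4): tangency gives 0.25·p_2·(x_2−4) = 0.75·p_1·(x_1−4).
After buying the subsistence bundle (4, 4), a share 0.25 of the remaining income goes to x_1: x_1* = 4 + 0.25·(m − 4p_1 − 4p_2)/p_1.
Discretionary income = 125 − 4·14.15 − 4·3.3 = 55.2; x_2* = 4 + 0.75·55.2/3.3 = 16.5455.

x_2* = 16.5455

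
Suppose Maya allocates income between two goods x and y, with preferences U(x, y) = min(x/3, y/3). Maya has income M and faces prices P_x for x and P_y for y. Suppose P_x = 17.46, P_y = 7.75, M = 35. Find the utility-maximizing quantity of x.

x* = 1.3883

With perfect complements, no substitution: consume in ratio x:y = 3:3.
Budget: P_x·x + P_y·x = M, so (3·P_x + 3·P_y)·x = 3·M.
Demand: x*(P_x,P_y,M) = 3·M/(3·P_x + 3·P_y), y* = 3·M/(3·P_x + 3·P_y).
Here 3·17.46 + 3·7.75 = 75.63, giving x* = 1.3883.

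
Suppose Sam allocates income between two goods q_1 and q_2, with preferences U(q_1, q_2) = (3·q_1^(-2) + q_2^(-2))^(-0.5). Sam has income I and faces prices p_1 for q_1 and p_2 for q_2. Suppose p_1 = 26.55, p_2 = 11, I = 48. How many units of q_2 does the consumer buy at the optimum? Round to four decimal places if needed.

q_2* = 1.2138

MRS = MU_q_1/MU_q_2 = 3·(q_2/q_1)^(3). Set equal to p_1/p_2.
Solve for the ratio: q_2/q_1 = [(1/3)·p_1/p_2]^(1/3).
With the ratio pinned down, the budget gives q_1* = I/(p_1 + p_2·(q_2/q_1)) and q_2* = (q_2/q_1)·q_1*.
Numerically q_2/q_1 = 0.930073, so q_1* = 48/(26.55 + 11·0.930073) = 1.305 and q_2* = 0.930073·1.305 = 1.2138.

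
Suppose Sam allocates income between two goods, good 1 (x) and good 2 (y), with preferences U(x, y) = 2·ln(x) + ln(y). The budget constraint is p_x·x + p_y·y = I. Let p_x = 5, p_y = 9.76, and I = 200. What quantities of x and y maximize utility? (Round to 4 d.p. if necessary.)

MU_x/MU_y = (2·y)/(x); tangency sets this equal to p_x/p_y.
So 2·p_y·y = p_x·x; combined with the budget, a share 2/3 of income goes to x.
Demand: x*(p_x,p_y,I) = 2/3·I/p_x and y* = 1/3·I/p_y.
At p_x=5, p_y=9.76, I=200: x* = 2/3·200/5 = 26.6667, y* = 6.8306.

x* = 26.6667, y* = 6.8306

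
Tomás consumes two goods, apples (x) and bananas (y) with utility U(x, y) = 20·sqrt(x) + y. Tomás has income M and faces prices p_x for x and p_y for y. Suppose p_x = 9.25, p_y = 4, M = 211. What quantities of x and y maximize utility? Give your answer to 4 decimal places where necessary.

Utility is quasi-linear in y; the FOC for x is 10/√x = p_x/p_y.
Thus x* = (10·p_y/p_x)² — independent of M — with the rest of income spent on y.
Plugging in: x* = (10·4/9.25)² = 18.6998, y* = 9.5068.

x* = 18.6998, y* = 9.5068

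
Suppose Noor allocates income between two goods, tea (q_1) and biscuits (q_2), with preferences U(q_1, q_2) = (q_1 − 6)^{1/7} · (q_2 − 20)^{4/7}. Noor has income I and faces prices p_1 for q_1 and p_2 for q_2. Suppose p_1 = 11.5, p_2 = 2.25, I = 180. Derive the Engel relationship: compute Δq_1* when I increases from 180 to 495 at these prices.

Let q_1' = q_1−6, q_2' = q_2−20. MRS = (1/4)·q_2'/q_1' = p_1/p_2.
After buying the subsistence bundle (6, 20), a share 0.2 of the remaining income goes to q_1: q_1* = 6 + 0.2·(I − 6p_1 − 20p_2)/p_1.
Discretionary income = 180 − 6·11.5 − 20·2.25 = 66; q_1* = 6 + 0.2·66/11.5 = 7.1478.
At I' = 495: q_1* = 12.6261. Change: 12.6261 − 7.1478 = 5.4783.

Δq_1* = 5.4783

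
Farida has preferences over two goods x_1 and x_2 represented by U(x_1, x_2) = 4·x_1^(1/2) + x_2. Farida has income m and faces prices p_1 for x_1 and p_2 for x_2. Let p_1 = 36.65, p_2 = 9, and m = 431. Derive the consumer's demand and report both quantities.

x_1* = 0.2412, x_2* = 46.9066

MU_x_1 = 2/√x_1, MU_x_2 = 1. Tangency: 2/√x_1 = p_1/p_2.
Solve: √x_1 = 2·p_2/p_1, so x_1*(p_1,p_2) = (2·p_2/p_1)², and x_2* = (m − p_1·x_1*)/p_2.
Plugging in: x_1* = (2·9/36.65)² = 0.2412, x_2* = 46.9066.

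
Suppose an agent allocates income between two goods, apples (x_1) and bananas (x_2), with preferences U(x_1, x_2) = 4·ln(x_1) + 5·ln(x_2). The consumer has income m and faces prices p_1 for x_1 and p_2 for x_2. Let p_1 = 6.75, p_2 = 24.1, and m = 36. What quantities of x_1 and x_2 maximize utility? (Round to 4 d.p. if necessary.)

The MRS is (4/5)·x_2/x_1. Set MRS = p_1/p_2.
So 4·p_2·x_2 = 5·p_1·x_1; combined with the budget, a share 4/9 of income goes to x_1.
Demand: x_1*(p_1,p_2,m) = 4/9·m/p_1 and x_2* = 5/9·m/p_2.
At p_1=6.75, p_2=24.1, m=36: x_1* = 4/9·36/6.75 = 2.3704, x_2* = 0.8299.

x_1* = 2.3704, x_2* = 0.8299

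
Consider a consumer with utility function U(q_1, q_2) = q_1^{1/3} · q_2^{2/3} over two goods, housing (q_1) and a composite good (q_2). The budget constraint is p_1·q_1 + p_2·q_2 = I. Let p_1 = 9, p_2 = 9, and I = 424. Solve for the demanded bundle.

MU_q_1/MU_q_2 = (1/3·q_2)/(2/3·q_1); tangency sets this equal to p_1/p_2.
So 1/3·p_2·q_2 = 2/3·p_1·q_1; combined with the budget, a share 1/3 of income goes to q_1.
Demand: q_1*(p_1,p_2,I) = 1/3·I/p_1 and q_2* = 2/3·I/p_2.
At p_1=9, p_2=9, I=424: q_1* = 1/3·424/9 = 15.7037, q_2* = 31.4074.

q_1* = 15.7037, q_2* = 31.4074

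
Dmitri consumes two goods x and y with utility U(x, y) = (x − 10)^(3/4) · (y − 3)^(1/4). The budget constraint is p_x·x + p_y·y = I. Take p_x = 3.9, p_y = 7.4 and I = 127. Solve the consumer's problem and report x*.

x* = 22.6538

This is Cobb-Douglas in (x−10, y−3): tangency gives 0.75·p_y·(y−3) = 0.25·p_x·(x−10).
Substituting into the budget: x* = 10 + 0.75·(I − 10·p_x − 3·p_y)/p_x, and y* = 3 + 0.25·(…)/p_y.
Discretionary income = 127 − 10·3.9 − 3·7.4 = 65.8; x* = 10 + 0.75·65.8/3.9 = 22.6538.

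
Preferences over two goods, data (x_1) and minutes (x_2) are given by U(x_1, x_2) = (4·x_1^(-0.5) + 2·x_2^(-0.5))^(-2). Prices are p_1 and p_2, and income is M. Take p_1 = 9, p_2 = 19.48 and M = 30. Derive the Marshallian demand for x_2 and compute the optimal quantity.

x_2* = 0.6915

MU_x_1 ∝ 4·x_1^(-1.5), MU_x_2 ∝ 2·x_2^(-1.5), so MRS = 2·(x_2/x_1)^(1.5) = p_1/p_2.
Solve for the ratio: x_2/x_1 = [(1/2)·p_1/p_2]^(2/3).
With the ratio pinned down, the budget gives x_1* = M/(p_1 + p_2·(x_2/x_1)) and x_2* = (x_2/x_1)·x_1*.
Numerically x_2/x_1 = 0.376486, so x_1* = 30/(9 + 19.48·0.376486) = 1.8367 and x_2* = 0.376486·1.8367 = 0.6915.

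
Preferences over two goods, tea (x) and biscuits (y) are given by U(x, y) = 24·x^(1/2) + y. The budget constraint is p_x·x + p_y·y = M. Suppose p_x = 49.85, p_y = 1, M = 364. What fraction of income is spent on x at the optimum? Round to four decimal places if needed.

share on x = 0.0079

Set MRS = p_x/p_y: 12·x^(−1/2) = p_x/p_y.
Solve: √x = 12·p_y/p_x, so x*(p_x,p_y) = (12·p_y/p_x)², and y* = (M − p_x·x*)/p_y.
Plugging in: x* = (12·1/49.85)² = 0.0579, y* = 361.1113.
Expenditure on x: 49.85·0.0579 = 2.8887; share = 0.0079.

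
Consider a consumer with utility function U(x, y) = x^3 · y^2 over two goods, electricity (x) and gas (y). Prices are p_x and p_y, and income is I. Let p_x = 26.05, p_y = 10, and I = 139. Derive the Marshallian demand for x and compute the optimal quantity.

x* = 3.2015

The MRS is (3/2)·y/x. Set MRS = p_x/p_y.
So 3·p_y·y = 2·p_x·x; combined with the budget, a share 0.6 of income goes to x.
Demand: x*(p_x,p_y,I) = 0.6·I/p_x and y* = 0.4·I/p_y.
At p_x=26.05, p_y=10, I=139: x* = 0.6·139/26.05 = 3.2015.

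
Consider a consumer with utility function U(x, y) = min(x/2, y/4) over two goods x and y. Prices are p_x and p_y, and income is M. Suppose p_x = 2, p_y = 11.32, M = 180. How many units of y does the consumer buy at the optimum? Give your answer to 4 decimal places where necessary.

y* = 14.6104

Leontief preferences: the optimum is at the kink where x/2 = y/4, i.e. y = 2·x.
Budget: p_x·x + p_y·2·x = M, so (2·p_x + 4·p_y)·x = 2·M.
Demand: x*(p_x,p_y,M) = 2·M/(2·p_x + 4·p_y), y* = 4·M/(2·p_x + 4·p_y).
Here 2·2 + 4·11.32 = 49.28, giving y* = 14.6104.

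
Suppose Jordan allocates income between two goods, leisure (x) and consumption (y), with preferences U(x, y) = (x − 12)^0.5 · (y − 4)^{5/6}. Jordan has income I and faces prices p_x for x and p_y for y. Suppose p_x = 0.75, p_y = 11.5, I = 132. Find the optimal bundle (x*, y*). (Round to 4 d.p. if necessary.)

x* = 50.5, y* = 8.1848

Substituting into the budget: x* = 12 + 0.375·(I − 12·p_x − 4·p_y)/p_x, and y* = 4 + 0.625·(…)/p_y.
Discretionary income = 132 − 12·0.75 − 4·11.5 = 77; x* = 12 + 0.375·77/0.75 = 50.5; y* = 4 + 0.625·77/11.5 = 8.1848.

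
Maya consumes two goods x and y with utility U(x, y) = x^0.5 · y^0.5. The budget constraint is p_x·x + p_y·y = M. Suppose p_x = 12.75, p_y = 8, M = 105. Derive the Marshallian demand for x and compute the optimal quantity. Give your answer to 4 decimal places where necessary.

x* = 4.1176

The MRS is y/x. Set MRS = p_x/p_y.
Rearranging, p_y·y = p_x·x. Substituting into the budget gives p_x·x·(1 + 1) = M.
Demand: x*(p_x,p_y,M) = 0.5·M/p_x and y* = 0.5·M/p_y.
At p_x=12.75, p_y=8, M=105: x* = 0.5·105/12.75 = 4.1176.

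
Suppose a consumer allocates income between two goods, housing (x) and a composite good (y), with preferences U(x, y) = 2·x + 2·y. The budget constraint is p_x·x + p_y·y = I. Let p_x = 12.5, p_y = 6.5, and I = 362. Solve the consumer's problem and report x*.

Linear utility — the consumer picks whichever good has higher MU/price: 2/12.5 = 0.16 vs 2/6.5 = 0.3077.
y gives more utility per dollar, so spend all income on y: y* = I/p_y, x* = 0.
Numerically: x* = 0, y* = 55.6923.

x* = 0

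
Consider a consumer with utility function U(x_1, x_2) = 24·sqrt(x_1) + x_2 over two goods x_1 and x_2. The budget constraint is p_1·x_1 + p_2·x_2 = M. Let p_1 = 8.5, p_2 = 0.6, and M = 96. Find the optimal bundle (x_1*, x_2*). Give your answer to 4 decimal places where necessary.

x_1* = 0.7175, x_2* = 149.8353

MU_x_1 = 12/√x_1, MU_x_2 = 1. Tangency: 12/√x_1 = p_1/p_2.
Thus x_1* = (12·p_2/p_1)² — independent of M — with the rest of income spent on x_2.
Plugging in: x_1* = (12·0.6/8.5)² = 0.7175, x_2* = 149.8353.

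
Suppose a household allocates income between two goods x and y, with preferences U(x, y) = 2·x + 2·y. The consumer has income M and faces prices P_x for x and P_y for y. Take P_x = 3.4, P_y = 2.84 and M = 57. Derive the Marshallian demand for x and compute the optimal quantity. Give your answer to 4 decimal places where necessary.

x* = 0

Perfect substitutes: compare marginal utility per dollar. 2/P_x vs 2/P_y → 0.5882 vs 0.7042.
y gives more utility per dollar, so spend all income on y: y* = M/P_y, x* = 0.
Numerically: x* = 0, y* = 20.0704.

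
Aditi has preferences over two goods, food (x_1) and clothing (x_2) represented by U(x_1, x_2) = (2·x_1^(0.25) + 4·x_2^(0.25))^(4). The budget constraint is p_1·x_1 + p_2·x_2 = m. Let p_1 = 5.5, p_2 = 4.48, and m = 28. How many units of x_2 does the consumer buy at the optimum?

x_2* = 4.56

MU_x_1 ∝ 2·x_1^(-0.75), MU_x_2 ∝ 4·x_2^(-0.75), so MRS = (1/2)·(x_2/x_1)^(0.75) = p_1/p_2.
Hence x_2/x_1 = (2·p_1/p_2)^(1/(0.75)), i.e. raised to the 4/3 power.
With the ratio pinned down, the budget gives x_1* = m/(p_1 + p_2·(x_2/x_1)) and x_2* = (x_2/x_1)·x_1*.
Numerically x_2/x_1 = 3.312477, so x_1* = 28/(5.5 + 4.48·3.312477) = 1.3766 and x_2* = 3.312477·1.3766 = 4.56.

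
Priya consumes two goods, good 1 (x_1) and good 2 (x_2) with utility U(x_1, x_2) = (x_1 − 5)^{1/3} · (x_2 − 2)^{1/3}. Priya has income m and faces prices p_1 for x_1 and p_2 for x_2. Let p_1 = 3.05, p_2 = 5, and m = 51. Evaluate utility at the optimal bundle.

V = 2.2152

Discretionary income = 51 − 5·3.05 − 2·5 = 25.75; x_1* = 5 + 0.5·25.75/3.05 = 9.2213; x_2* = 2 + 0.5·25.75/5 = 4.575.
Utility at the optimum: U(9.2213, 4.575) = 2.2152.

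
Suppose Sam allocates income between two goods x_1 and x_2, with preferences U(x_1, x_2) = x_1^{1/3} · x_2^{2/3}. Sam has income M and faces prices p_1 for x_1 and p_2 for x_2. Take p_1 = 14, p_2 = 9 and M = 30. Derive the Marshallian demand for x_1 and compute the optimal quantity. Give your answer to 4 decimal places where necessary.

Tangency: MRS = (1/2)·x_2/x_1 = p_1/p_2.
Rearranging, p_2·x_2 = 2·p_1·x_1. Substituting into the budget gives p_1·x_1·(1 + 2) = M.
Demand: x_1*(p_1,p_2,M) = 1/3·M/p_1 and x_2* = 2/3·M/p_2.
At p_1=14, p_2=9, M=30: x_1* = 1/3·30/14 = 0.7143.

x_1* = 0.7143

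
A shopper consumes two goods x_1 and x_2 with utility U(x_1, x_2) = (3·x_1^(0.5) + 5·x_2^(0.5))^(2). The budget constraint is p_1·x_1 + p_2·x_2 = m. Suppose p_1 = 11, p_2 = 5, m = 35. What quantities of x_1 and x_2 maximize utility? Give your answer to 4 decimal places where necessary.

x_1* = 0.4474, x_2* = 6.0156

With the ratio pinned down, the budget gives x_1* = m/(p_1 + p_2·(x_2/x_1)) and x_2* = (x_2/x_1)·x_1*.
Numerically x_2/x_1 = 13.444444, so x_1* = 35/(11 + 5·13.444444) = 0.4474 and x_2* = 13.444444·0.4474 = 6.0156.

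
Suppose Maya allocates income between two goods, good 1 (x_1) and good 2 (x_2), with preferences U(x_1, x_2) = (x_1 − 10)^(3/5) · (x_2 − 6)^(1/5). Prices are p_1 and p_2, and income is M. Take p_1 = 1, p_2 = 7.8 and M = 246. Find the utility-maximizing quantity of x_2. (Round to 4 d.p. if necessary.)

x_2* = 12.0641

MRS = 3·(x_2−6)/(x_1−10). Tangency with p_1/p_2 gives x_2−6 = (1/3)·(p_1/p_2)·(x_1−10).
Substituting into the budget: x_1* = 10 + 0.75·(M − 10·p_1 − 6·p_2)/p_1, and x_2* = 6 + 0.25·(…)/p_2.
Discretionary income = 246 − 10·1 − 6·7.8 = 189.2; x_2* = 6 + 0.25·189.2/7.8 = 12.0641.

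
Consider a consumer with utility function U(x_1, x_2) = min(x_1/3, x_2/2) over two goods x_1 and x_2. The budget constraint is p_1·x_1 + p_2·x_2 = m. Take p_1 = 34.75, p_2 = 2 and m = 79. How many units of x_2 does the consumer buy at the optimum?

x_2* = 1.4596

Leontief preferences: the optimum is at the kink where x_1/3 = x_2/2, i.e. x_2 = (2/3)·x_1.
Budget: p_1·x_1 + p_2·(2/3)·x_1 = m, so (3·p_1 + 2·p_2)·x_1 = 3·m.
Demand: x_1*(p_1,p_2,m) = 3·m/(3·p_1 + 2·p_2), x_2* = 2·m/(3·p_1 + 2·p_2).
Here 3·34.75 + 2·2 = 108.25, giving x_2* = 1.4596.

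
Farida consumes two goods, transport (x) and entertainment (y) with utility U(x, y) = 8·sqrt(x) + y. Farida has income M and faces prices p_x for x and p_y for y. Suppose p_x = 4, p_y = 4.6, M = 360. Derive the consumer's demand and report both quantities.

Utility is quasi-linear in y; the FOC for x is 4/√x = p_x/p_y.
Solve: √x = 4·p_y/p_x, so x*(p_x,p_y) = (4·p_y/p_x)², and y* = (M − p_x·x*)/p_y.
Plugging in: x* = (4·4.6/4)² = 21.16, y* = 59.8609.

x* = 21.16, y* = 59.8609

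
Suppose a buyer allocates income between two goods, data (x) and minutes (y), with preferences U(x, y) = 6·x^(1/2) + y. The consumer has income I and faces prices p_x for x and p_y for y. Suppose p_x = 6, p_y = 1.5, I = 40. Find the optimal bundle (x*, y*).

Set MRS = p_x/p_y: 3·x^(−1/2) = p_x/p_y.
Solve: √x = 3·p_y/p_x, so x*(p_x,p_y) = (3·p_y/p_x)², and y* = (I − p_x·x*)/p_y.
Plugging in: x* = (3·1.5/6)² = 0.5625, y* = 24.4167.

x* = 0.5625, y* = 24.4167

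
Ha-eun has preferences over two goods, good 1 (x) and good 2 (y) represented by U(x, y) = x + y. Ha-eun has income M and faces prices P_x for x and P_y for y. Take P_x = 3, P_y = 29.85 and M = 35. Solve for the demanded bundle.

Linear utility — the consumer picks whichever good has higher MU/price: 1/3 = 0.3333 vs 1/29.85 = 0.0335.
x gives more utility per dollar, so spend all income on x: x* = M/P_x, y* = 0.
Numerically: x* = 11.6667, y* = 0.

x* = 11.6667, y* = 0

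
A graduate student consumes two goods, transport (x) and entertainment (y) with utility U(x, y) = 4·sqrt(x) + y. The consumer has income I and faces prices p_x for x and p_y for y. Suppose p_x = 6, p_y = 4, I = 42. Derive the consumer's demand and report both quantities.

x* = 1.7778, y* = 7.8333

Plugging in: x* = (2·4/6)² = 1.7778, y* = 7.8333.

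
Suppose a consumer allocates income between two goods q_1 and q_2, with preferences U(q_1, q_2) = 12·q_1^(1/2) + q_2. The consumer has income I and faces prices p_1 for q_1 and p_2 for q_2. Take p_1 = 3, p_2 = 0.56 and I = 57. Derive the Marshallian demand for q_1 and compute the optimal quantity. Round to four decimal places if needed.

MU_q_1 = 6/√q_1, MU_q_2 = 1. Tangency: 6/√q_1 = p_1/p_2.
Solve: √q_1 = 6·p_2/p_1, so q_1*(p_1,p_2) = (6·p_2/p_1)², and q_2* = (I − p_1·q_1*)/p_2.
Plugging in: q_1* = (6·0.56/3)² = 1.2544.

q_1* = 1.2544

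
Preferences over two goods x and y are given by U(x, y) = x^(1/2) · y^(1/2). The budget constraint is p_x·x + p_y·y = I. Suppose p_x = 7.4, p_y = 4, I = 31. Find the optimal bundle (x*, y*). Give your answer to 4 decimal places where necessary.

Tangency: MRS = y/x = p_x/p_y.
So 0.5·p_y·y = 0.5·p_x·x; combined with the budget, a share 0.5 of income goes to x.
Demand: x*(p_x,p_y,I) = 0.5·I/p_x and y* = 0.5·I/p_y.
At p_x=7.4, p_y=4, I=31: x* = 0.5·31/7.4 = 2.0946, y* = 3.875.

x* = 2.0946, y* = 3.875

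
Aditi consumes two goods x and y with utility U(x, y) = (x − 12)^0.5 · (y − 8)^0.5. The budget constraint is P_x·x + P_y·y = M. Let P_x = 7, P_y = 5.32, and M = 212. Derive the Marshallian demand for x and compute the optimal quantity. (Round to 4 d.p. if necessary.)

x* = 18.1029

After buying the subsistence bundle (12, 8), a share 0.5 of the remaining income goes to x: x* = 12 + 0.5·(M − 12P_x − 8P_y)/P_x.
Discretionary income = 212 − 12·7 − 8·5.32 = 85.44; x* = 12 + 0.5·85.44/7 = 18.1029.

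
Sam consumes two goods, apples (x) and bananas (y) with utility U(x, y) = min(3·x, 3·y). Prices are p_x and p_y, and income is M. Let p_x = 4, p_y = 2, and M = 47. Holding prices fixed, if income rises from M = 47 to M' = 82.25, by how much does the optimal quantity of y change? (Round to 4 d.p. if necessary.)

Δy* = 5.875

With perfect complements, no substitution: consume in ratio x:y = 3:3.
Budget: p_x·x + p_y·x = M, so (3·p_x + 3·p_y)·x = 3·M.
Demand: x*(p_x,p_y,M) = 3·M/(3·p_x + 3·p_y), y* = 3·M/(3·p_x + 3·p_y).
Here 3·4 + 3·2 = 18, giving y* = 7.8333.
At M' = 82.25: y* = 13.7083. Change: 13.7083 − 7.8333 = 5.875.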